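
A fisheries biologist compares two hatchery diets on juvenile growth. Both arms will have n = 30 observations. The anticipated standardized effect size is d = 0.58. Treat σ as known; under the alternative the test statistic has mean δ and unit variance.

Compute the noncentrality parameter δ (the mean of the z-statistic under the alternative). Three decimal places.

The noncentrality parameter scales effect size by the design's sample-size factor: δ = d·√(n/2) = 0.58 × √(30/2) = 2.2463

δ ≈ 2.246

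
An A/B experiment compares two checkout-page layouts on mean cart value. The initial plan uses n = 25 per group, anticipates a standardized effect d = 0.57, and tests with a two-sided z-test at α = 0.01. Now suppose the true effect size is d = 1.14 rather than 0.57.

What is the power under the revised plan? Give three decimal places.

Power ≈ 0.927

With d = 1.14: δ = d·√(n/2) = 1.14 × √(25/2) = 4.0305. Critical value z_{0.005} = 2.576.
Revised power = Φ(δ − 2.576) + Φ(−δ − 2.576) = Φ(1.455) + Φ(-6.606) = 0.9271 + 0.0000 = 0.9271.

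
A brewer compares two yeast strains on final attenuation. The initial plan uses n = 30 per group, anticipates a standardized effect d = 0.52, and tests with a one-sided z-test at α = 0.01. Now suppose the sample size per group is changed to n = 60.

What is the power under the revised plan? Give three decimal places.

Power ≈ 0.699

With n = 60 per group: δ = d·√(n/2) = 0.52 × √(60/2) = 2.8482. Critical value z_{0.01} = 2.326.
Revised power = P(Z > 2.326 − δ) = Φ(0.522) = 0.6991.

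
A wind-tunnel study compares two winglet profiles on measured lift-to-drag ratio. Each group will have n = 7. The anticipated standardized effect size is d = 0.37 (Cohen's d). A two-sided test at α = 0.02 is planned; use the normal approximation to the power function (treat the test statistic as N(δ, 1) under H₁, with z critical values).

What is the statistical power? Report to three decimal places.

Power ≈ 0.052

Noncentrality parameter: δ = d·√(n/2) = 0.37 × √(7/2) = 0.6922
Critical value for a two-sided test at α = 0.02: z_{α/2} = 2.326.
Power = Φ(δ − 2.326) + Φ(−δ − 2.326) = Φ(-1.634) + Φ(-3.019) = 0.0511 + 0.0013 = 0.0524.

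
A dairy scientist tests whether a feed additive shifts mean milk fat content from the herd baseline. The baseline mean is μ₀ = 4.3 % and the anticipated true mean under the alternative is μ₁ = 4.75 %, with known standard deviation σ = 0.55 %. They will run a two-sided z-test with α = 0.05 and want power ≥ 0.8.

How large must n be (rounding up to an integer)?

n = 12

Standardized effect: d = |μ₁ − μ₀| / σ = |4.75 − 4.3| / 0.55 = 0.8182
For power 0.8 need Φ(δ − z_{0.025}) = 0.8, so δ = z_{0.025} + z_{0.20} = 1.960 + 0.842 = 2.802.
(Ignoring the negligible lower-tail rejection probability gives the usual closed-form inversion.)
δ = d·√n ⇒ n = (δ/d)² = (2.802 / 0.8182)² = 11.72.
Rounding up, n = 12.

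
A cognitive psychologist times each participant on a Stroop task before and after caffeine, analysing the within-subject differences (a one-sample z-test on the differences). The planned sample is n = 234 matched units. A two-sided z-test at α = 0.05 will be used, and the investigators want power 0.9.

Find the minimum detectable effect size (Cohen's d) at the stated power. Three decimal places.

Required noncentrality: δ = z_{0.025} + z_{0.10} = 1.960 + 1.282 = 3.242.
(The second rejection-region term Φ(−δ − z_{α/2}) is negligible and dropped.)
δ = d·√n ⇒ d = δ/√n = 3.242/√234 = 0.2119.

d ≈ 0.212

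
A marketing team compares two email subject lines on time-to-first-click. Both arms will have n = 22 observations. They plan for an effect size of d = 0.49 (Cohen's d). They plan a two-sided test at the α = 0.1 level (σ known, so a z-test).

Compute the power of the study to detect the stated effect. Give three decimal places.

Noncentrality parameter: δ = d·√(n/2) = 0.49 × √(22/2) = 1.6251
Two-sided α = 0.1 → critical value z_{0.05} = 1.645.
Power = Φ(δ − 1.645) + Φ(−δ − 1.645) = Φ(-0.020) + Φ(-3.270) = 0.4921 + 0.0005 = 0.4927.

Power ≈ 0.493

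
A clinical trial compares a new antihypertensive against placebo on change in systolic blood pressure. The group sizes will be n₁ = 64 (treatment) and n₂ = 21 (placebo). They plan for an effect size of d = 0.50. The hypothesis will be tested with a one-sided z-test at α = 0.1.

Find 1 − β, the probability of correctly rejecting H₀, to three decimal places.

Power ≈ 0.760

Noncentrality parameter: δ = d / √(1/n₁ + 1/n₂) = 0.50 / √(1/64 + 1/21) = 1.9882
One-sided α = 0.1 → critical value z_{0.1} = 1.282.
Power = Φ(δ − 1.282) = Φ(0.707) = 0.7601.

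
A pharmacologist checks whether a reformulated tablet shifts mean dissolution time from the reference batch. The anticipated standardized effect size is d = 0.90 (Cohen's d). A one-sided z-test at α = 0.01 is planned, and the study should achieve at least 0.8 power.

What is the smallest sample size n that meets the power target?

For power 0.8 need Φ(δ − z_{0.01}) = 0.8, so δ = z_{0.01} + z_{0.20} = 2.326 + 0.842 = 3.168.
δ = d·√n ⇒ n = (δ/d)² = (3.168 / 0.90)² = 12.39.
Round up to the next whole unit.

n = 13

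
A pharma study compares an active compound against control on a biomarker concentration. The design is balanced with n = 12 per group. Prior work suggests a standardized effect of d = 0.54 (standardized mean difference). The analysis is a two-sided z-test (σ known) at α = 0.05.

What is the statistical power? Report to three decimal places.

Noncentrality parameter: δ = d·√(n/2) = 0.54 × √(12/2) = 1.3227
Critical value for a two-sided test at α = 0.05: z_{α/2} = 1.960.
Power = Φ(δ − 1.960) + Φ(−δ − 1.960) = Φ(-0.637) + Φ(-3.283) = 0.2620 + 0.0005 = 0.2625.

Power ≈ 0.262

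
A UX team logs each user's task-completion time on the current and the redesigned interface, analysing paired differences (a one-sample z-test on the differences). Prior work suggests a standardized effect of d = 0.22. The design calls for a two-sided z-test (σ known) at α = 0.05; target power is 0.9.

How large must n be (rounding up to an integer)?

n = 218

For power 0.9 need Φ(δ − z_{0.025}) = 0.9, so δ = z_{0.025} + z_{0.10} = 1.960 + 1.282 = 3.242.
(The Φ(−δ − z_{α/2}) term is vanishingly small for δ > 0 and is dropped in the standard sample-size formula.)
δ = d·√n ⇒ n = (δ/d)² = (3.242 / 0.22)² = 217.10.
Rounding up, n = 218.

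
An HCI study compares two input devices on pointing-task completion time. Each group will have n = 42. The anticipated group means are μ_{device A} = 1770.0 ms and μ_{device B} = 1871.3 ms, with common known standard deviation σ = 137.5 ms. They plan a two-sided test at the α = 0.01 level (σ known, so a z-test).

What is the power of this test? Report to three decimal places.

Power ≈ 0.788

Standardized effect: d = |μ_{device A} − μ_{device B}| / σ = |1770.0 − 1871.3| / 137.5 = 0.7367
Noncentrality parameter: δ = d·√(n/2) = 0.7367 × √(42/2) = 3.3761
Critical value for a two-sided test at α = 0.01: z_{α/2} = 2.576.
Power = Φ(δ − 2.576) + Φ(−δ − 2.576) = Φ(0.800) + Φ(-5.952) = 0.7882 + 0.0000 = 0.7882.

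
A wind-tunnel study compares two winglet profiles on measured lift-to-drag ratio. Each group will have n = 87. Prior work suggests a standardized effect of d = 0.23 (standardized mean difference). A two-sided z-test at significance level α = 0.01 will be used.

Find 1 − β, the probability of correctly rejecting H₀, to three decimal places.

Power ≈ 0.145

Noncentrality parameter: δ = d·√(n/2) = 0.23 × √(87/2) = 1.5170
Two-sided α = 0.01 → critical value z_{0.005} = 2.576.
Power = Φ(δ − 2.576) + Φ(−δ − 2.576) = Φ(-1.059) + Φ(-4.093) = 0.1448 + 0.0000 = 0.1448.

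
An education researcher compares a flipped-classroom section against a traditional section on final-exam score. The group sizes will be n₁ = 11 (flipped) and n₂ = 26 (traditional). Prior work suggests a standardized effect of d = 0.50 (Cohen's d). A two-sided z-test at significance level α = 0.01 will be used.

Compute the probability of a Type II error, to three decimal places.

Noncentrality parameter: δ = d / √(1/n₁ + 1/n₂) = 0.50 / √(1/11 + 1/26) = 1.3901
Two-sided α = 0.01 → critical value z_{0.005} = 2.576.
Power = Φ(δ − 2.576) + Φ(−δ − 2.576) = Φ(-1.186) + Φ(-3.966) = 0.1179 + 0.0000 = 0.1179.
Type II error: β = 1 − power = 1 − 0.1179 = 0.8821.

β ≈ 0.882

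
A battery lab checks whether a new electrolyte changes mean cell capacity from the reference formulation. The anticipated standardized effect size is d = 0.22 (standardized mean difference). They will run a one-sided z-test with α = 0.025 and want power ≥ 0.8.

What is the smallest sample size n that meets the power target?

n = 163

Set Φ(δ − 1.960) = 0.8; then δ − 1.960 = Φ⁻¹(0.8) = 0.842, giving δ = 2.802.
δ = d·√n ⇒ n = (δ/d)² = (2.802 / 0.22)² = 162.17.
Rounding up, n = 163.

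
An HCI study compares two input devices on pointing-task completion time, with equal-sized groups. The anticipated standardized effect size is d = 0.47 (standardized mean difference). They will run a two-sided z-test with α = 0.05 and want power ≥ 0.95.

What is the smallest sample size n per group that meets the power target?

n = 118 per group

Set Φ(δ − 1.960) = 0.95; then δ − 1.960 = Φ⁻¹(0.95) = 1.645, giving δ = 3.605.
(For δ > 0 the lower-tail rejection region contributes negligibly to power, so the one-term inversion is standard.)
δ = d·√(n/2) ⇒ n = 2(δ/d)² = 2 × (3.605 / 0.47)² = 117.65.
Rounding up, n = 118 per group.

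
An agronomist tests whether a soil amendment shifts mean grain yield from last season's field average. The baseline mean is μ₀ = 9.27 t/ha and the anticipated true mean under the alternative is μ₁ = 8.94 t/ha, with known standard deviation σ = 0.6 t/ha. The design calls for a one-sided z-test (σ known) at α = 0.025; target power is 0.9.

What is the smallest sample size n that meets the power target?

Standardized effect: d = |μ₁ − μ₀| / σ = |8.94 − 9.27| / 0.6 = 0.5500
Set Φ(δ − 1.960) = 0.9; then δ − 1.960 = Φ⁻¹(0.9) = 1.282, giving δ = 3.242.
δ = d·√n ⇒ n = (δ/d)² = (3.242 / 0.5500)² = 34.74.
Rounding up, n = 35.

n = 35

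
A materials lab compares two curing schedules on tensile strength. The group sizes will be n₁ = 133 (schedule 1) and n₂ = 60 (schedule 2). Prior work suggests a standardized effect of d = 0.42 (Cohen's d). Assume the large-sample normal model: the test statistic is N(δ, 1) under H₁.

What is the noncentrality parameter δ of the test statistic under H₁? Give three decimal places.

δ ≈ 2.701

The noncentrality parameter scales effect size by the design's sample-size factor: δ = d / √(1/n₁ + 1/n₂) = 0.42 / √(1/133 + 1/60) = 2.7007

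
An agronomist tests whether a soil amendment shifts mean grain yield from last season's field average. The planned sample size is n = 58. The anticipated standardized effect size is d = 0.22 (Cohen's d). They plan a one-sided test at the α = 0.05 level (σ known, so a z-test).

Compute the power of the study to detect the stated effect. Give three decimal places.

Power ≈ 0.512

Noncentrality parameter: λ = d·√n = 0.22 × √58 = 1.6755
One-sided α = 0.05 → critical value z_{0.05} = 1.645.
Power = Φ(λ − 1.645) = Φ(0.031) = 0.5122.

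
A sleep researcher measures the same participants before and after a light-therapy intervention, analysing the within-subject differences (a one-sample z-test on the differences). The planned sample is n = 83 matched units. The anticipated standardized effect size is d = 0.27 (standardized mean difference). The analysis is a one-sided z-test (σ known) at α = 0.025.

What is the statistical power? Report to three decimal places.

Noncentrality parameter: δ = d·√n = 0.27 × √83 = 2.4598
One-sided α = 0.025 → critical value z_{0.025} = 1.960.
Power = Φ(δ − 1.960) = Φ(0.500) = 0.6914.

Power ≈ 0.691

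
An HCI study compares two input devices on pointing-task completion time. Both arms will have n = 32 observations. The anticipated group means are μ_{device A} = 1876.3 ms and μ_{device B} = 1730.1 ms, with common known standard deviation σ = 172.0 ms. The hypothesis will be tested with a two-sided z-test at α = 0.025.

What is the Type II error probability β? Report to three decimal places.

β ≈ 0.123

Standardized effect: d = |μ_{device A} − μ_{device B}| / σ = |1876.3 − 1730.1| / 172.0 = 0.8500
Noncentrality parameter: δ = d·√(n/2) = 0.8500 × √(32/2) = 3.4000
Critical value for a two-sided test at α = 0.025: z_{α/2} = 2.241.
Power = Φ(δ − 2.241) + Φ(−δ − 2.241) = Φ(1.159) + Φ(-5.641) = 0.8767 + 0.0000 = 0.8767.
Type II error: β = 1 − power = 1 − 0.8767 = 0.1233.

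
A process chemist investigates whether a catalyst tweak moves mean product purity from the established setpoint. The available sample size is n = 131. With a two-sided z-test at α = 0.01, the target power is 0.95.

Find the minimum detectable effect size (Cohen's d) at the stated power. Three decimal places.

d ≈ 0.369

Need Φ(δ − 2.576) = 0.95, so δ = 2.576 + 1.645 = 4.221.
(The second rejection-region term Φ(−δ − z_{α/2}) is negligible and dropped.)
δ = d·√n ⇒ d = δ/√n = 4.221/√131 = 0.3688.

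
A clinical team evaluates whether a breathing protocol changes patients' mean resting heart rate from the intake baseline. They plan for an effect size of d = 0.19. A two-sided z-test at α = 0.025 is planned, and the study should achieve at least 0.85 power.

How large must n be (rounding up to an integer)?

Set Φ(δ − 2.241) = 0.85; then δ − 2.241 = Φ⁻¹(0.85) = 1.036, giving δ = 3.278.
(Ignoring the negligible lower-tail rejection probability gives the usual closed-form inversion.)
δ = d·√n ⇒ n = (δ/d)² = (3.278 / 0.19)² = 297.62.
Round up to the next whole unit.

n = 298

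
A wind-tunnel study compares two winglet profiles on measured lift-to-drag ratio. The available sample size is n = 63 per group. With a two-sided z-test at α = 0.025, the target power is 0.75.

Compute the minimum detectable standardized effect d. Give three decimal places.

d ≈ 0.520

Need Φ(δ − 2.241) = 0.75, so δ = 2.241 + 0.674 = 2.916.
(Lower-tail contribution to power is negligible for δ > 0.)
δ = d·√(n/2) ⇒ d = δ/√(n/2) = 2.916/√(63/2) = 0.5195.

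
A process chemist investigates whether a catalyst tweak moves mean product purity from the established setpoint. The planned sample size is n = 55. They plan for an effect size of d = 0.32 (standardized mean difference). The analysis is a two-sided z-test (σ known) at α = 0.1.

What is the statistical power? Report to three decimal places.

Power ≈ 0.767

Noncentrality parameter: λ = d·√n = 0.32 × √55 = 2.3732
Critical value for a two-sided test at α = 0.1: z_{α/2} = 1.645.
Power = Φ(λ − 1.645) + Φ(−λ − 1.645) = Φ(0.728) + Φ(-4.018) = 0.7668 + 0.0000 = 0.7668.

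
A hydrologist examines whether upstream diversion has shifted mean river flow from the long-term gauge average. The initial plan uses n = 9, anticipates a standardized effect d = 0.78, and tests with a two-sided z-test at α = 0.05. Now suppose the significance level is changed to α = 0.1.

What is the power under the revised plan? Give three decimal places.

Power ≈ 0.757

δ = d·√n = 0.78 × √9 = 2.3400 (unchanged). New critical value: z_{0.05} = 1.645.
Revised power = Φ(δ − 1.645) + Φ(−δ − 1.645) = Φ(0.695) + Φ(-3.985) = 0.7565 + 0.0000 = 0.7566.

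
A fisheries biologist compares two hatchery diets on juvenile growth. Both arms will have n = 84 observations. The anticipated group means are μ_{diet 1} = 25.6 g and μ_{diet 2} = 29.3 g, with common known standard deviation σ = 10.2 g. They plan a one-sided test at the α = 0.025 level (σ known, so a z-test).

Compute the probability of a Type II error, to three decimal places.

β ≈ 0.348

Standardized effect: d = |μ_{diet 1} − μ_{diet 2}| / σ = |25.6 − 29.3| / 10.2 = 0.3627
Noncentrality parameter: δ = d·√(n/2) = 0.3627 × √(84/2) = 2.3509
Critical value for a one-sided test at α = 0.025: z_α = 1.960.
Power = P(Z > 1.960 − δ) = Φ(0.391) = 0.6521.
Type II error: β = 1 − power = 1 − 0.6521 = 0.3479.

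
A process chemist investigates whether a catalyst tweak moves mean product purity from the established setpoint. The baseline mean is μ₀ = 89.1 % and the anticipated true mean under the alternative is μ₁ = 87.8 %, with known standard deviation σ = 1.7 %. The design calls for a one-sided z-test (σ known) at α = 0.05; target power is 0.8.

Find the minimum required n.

n = 11

Standardized effect: d = |μ₁ − μ₀| / σ = |87.8 − 89.1| / 1.7 = 0.7647
Set Φ(δ − 1.645) = 0.8; then δ − 1.645 = Φ⁻¹(0.8) = 0.842, giving δ = 2.486.
δ = d·√n ⇒ n = (δ/d)² = (2.486 / 0.7647)² = 10.57.
Round up to the next whole unit.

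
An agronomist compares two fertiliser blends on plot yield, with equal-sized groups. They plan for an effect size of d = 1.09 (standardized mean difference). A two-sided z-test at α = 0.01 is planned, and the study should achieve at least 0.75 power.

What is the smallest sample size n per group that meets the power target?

n = 18 per group

Set Φ(δ − 2.576) = 0.75; then δ − 2.576 = Φ⁻¹(0.75) = 0.674, giving δ = 3.250.
(Ignoring the negligible lower-tail rejection probability gives the usual closed-form inversion.)
δ = d·√(n/2) ⇒ n = 2(δ/d)² = 2 × (3.250 / 1.09)² = 17.78.
Rounding up, n = 18 per group.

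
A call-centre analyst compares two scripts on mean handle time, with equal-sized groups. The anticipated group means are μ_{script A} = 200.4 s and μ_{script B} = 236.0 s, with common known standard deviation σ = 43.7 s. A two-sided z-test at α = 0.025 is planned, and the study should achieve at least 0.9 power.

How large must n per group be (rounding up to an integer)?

n = 38 per group

Standardized effect: d = |μ_{script A} − μ_{script B}| / σ = |200.4 − 236.0| / 43.7 = 0.8146
Set Φ(δ − 2.241) = 0.9; then δ − 2.241 = Φ⁻¹(0.9) = 1.282, giving δ = 3.523.
(Ignoring the negligible lower-tail rejection probability gives the usual closed-form inversion.)
δ = d·√(n/2) ⇒ n = 2(δ/d)² = 2 × (3.523 / 0.8146)² = 37.40.
Round up to the next whole unit.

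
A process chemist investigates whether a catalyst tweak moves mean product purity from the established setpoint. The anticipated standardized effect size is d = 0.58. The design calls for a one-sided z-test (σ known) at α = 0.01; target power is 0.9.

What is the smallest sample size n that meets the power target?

Set Φ(δ − 2.326) = 0.9; then δ − 2.326 = Φ⁻¹(0.9) = 1.282, giving δ = 3.608.
δ = d·√n ⇒ n = (δ/d)² = (3.608 / 0.58)² = 38.69.
Round up to the next whole unit.

n = 39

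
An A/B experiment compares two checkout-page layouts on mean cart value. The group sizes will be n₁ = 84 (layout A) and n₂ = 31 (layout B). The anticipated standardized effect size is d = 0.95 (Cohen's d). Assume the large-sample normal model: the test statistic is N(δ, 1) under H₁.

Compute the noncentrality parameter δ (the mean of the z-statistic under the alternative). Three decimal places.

The noncentrality parameter scales effect size by the design's sample-size factor: δ = d / √(1/n₁ + 1/n₂) = 0.95 / √(1/84 + 1/31) = 4.5206

δ ≈ 4.521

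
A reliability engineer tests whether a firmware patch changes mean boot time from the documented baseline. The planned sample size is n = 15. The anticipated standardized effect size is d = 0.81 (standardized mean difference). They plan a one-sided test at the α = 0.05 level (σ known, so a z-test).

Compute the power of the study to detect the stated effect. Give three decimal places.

Power ≈ 0.932

Noncentrality parameter: δ = d·√n = 0.81 × √15 = 3.1371
Critical value for a one-sided test at α = 0.05: z_α = 1.645.
Power = P(Z > 1.645 − δ) = Φ(1.492) = 0.9322.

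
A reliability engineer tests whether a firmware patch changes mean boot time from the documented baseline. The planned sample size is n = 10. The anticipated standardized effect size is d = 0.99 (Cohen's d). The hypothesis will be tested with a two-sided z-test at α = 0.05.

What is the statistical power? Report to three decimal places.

Power ≈ 0.879

Noncentrality parameter: λ = d·√n = 0.99 × √10 = 3.1307
Two-sided α = 0.05 → critical value z_{0.025} = 1.960.
Power = Φ(λ − 1.960) + Φ(−λ − 1.960) = Φ(1.171) + Φ(-5.091) = 0.8791 + 0.0000 = 0.8791.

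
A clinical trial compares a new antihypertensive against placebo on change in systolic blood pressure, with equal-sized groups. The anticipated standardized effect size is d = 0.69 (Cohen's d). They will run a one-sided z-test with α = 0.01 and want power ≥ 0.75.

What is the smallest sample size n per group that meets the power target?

n = 38 per group

Set Φ(δ − 2.326) = 0.75; then δ − 2.326 = Φ⁻¹(0.75) = 0.674, giving δ = 3.001.
δ = d·√(n/2) ⇒ n = 2(δ/d)² = 2 × (3.001 / 0.69)² = 37.83.
Rounding up, n = 38 per group.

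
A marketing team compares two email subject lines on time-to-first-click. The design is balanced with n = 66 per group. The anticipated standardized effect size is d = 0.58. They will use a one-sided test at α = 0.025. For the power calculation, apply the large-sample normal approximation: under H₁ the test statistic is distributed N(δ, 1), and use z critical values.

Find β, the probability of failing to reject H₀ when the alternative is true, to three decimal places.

β ≈ 0.085

Noncentrality parameter: δ = d·√(n/2) = 0.58 × √(66/2) = 3.3318
Critical value for a one-sided test at α = 0.025: z_α = 1.960.
Power = Φ(δ − 1.960) = Φ(1.372) = 0.9149.
Type II error: β = 1 − power = 1 − 0.9149 = 0.0851.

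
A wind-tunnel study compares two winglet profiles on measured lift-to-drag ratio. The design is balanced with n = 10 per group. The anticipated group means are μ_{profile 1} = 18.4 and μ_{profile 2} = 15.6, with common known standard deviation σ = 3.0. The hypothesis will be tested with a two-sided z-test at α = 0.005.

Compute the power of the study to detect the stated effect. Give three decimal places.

Power ≈ 0.236

Standardized effect: d = |μ_{profile 1} − μ_{profile 2}| / σ = |18.4 − 15.6| / 3.0 = 0.9333
Noncentrality parameter: δ = d·√(n/2) = 0.9333 × √(10/2) = 2.0870
Critical value for a two-sided test at α = 0.005: z_{α/2} = 2.807.
Power = Φ(δ − 2.807) + Φ(−δ − 2.807) = Φ(-0.720) + Φ(-4.894) = 0.2358 + 0.0000 = 0.2358.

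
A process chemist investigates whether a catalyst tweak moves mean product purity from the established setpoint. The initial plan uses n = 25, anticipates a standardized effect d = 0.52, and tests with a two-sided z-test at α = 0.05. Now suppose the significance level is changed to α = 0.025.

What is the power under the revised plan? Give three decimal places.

δ = d·√n = 0.52 × √25 = 2.6000 (unchanged). New critical value: z_{0.0125} = 2.241.
Revised power = Φ(δ − 2.241) + Φ(−δ − 2.241) = Φ(0.359) + Φ(-4.841) = 0.6401 + 0.0000 = 0.6401.

Power ≈ 0.640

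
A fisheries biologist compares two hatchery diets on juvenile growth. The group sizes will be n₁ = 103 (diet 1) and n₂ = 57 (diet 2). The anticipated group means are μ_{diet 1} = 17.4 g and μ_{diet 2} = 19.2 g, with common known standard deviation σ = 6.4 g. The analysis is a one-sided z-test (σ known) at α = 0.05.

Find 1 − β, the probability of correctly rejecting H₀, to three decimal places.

Standardized effect: d = |μ_{diet 1} − μ_{diet 2}| / σ = |17.4 − 19.2| / 6.4 = 0.2812
Noncentrality parameter: δ = d / √(1/n₁ + 1/n₂) = 0.2812 / √(1/103 + 1/57) = 1.7037
One-sided α = 0.05 → critical value z_{0.05} = 1.645.
Power = Φ(δ − 1.645) = Φ(0.059) = 0.5235.

Power ≈ 0.523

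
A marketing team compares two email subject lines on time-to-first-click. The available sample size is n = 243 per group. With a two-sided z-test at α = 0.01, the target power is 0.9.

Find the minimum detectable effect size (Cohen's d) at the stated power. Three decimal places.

Need Φ(δ − 2.576) = 0.9, so δ = 2.576 + 1.282 = 3.857.
(The second rejection-region term Φ(−δ − z_{α/2}) is negligible and dropped.)
δ = d·√(n/2) ⇒ d = δ/√(n/2) = 3.857/√(243/2) = 0.3499.

d ≈ 0.350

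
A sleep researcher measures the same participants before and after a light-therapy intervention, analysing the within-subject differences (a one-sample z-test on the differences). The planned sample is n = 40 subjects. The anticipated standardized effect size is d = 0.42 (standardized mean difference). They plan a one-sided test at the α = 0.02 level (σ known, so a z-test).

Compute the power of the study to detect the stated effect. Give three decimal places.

Power ≈ 0.727

Noncentrality parameter: δ = d·√n = 0.42 × √40 = 2.6563
Critical value for a one-sided test at α = 0.02: z_α = 2.054.
Power = P(Z > 2.054 − δ) = Φ(0.603) = 0.7266.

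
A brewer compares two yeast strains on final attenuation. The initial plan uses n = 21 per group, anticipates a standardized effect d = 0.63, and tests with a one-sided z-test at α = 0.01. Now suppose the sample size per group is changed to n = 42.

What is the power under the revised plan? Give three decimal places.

Power ≈ 0.712

With n = 42 per group: δ = d·√(n/2) = 0.63 × √(42/2) = 2.8870. Critical value z_{0.01} = 2.326.
Revised power = P(Z > 2.326 − δ) = Φ(0.561) = 0.7125.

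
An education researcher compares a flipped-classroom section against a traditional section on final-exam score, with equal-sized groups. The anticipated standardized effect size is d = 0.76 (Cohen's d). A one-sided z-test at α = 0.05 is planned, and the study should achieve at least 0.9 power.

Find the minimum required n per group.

n = 30 per group

For power 0.9 need Φ(δ − z_{0.05}) = 0.9, so δ = z_{0.05} + z_{0.10} = 1.645 + 1.282 = 2.926.
δ = d·√(n/2) ⇒ n = 2(δ/d)² = 2 × (2.926 / 0.76)² = 29.65.
Rounding up, n = 30 per group.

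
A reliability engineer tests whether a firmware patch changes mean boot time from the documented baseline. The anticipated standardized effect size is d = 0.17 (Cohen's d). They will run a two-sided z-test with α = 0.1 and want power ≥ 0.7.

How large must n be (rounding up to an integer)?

n = 163

For power 0.7 need Φ(δ − z_{0.05}) = 0.7, so δ = z_{0.05} + z_{0.30} = 1.645 + 0.524 = 2.169.
(For δ > 0 the lower-tail rejection region contributes negligibly to power, so the one-term inversion is standard.)
δ = d·√n ⇒ n = (δ/d)² = (2.169 / 0.17)² = 162.83.
Round up to the next whole unit.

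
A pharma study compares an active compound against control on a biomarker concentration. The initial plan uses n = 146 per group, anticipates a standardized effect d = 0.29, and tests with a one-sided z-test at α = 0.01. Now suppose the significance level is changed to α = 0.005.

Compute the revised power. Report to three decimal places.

Power ≈ 0.461

δ = d·√(n/2) = 0.29 × √(146/2) = 2.4778 (unchanged). New critical value: z_{0.005} = 2.576.
Revised power = Φ(δ − 2.576) = Φ(-0.098) = 0.4609.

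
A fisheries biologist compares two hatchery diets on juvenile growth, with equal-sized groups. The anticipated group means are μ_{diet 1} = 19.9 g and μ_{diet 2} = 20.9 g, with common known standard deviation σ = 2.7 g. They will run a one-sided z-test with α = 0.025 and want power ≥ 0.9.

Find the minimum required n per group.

Standardized effect: d = |μ_{diet 1} − μ_{diet 2}| / σ = |19.9 − 20.9| / 2.7 = 0.3704
Set Φ(δ − 1.960) = 0.9; then δ − 1.960 = Φ⁻¹(0.9) = 1.282, giving δ = 3.242.
δ = d·√(n/2) ⇒ n = 2(δ/d)² = 2 × (3.242 / 0.3704)² = 153.20.
Rounding up, n = 154 per group.

n = 154 per group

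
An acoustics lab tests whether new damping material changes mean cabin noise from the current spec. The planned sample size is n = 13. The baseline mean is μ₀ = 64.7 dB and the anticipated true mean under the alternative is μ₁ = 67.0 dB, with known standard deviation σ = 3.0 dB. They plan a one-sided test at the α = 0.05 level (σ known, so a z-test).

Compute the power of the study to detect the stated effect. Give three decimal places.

Power ≈ 0.869

Standardized effect: d = |μ₁ − μ₀| / σ = |67.0 − 64.7| / 3.0 = 0.7667
Noncentrality parameter: δ = d·√n = 0.7667 × √13 = 2.7643
One-sided α = 0.05 → critical value z_{0.05} = 1.645.
Power = Φ(δ − 1.645) = Φ(1.119) = 0.8685.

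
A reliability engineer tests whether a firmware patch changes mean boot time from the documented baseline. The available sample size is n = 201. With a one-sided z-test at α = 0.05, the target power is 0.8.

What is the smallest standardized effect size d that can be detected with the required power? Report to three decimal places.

d ≈ 0.175

Required noncentrality: δ = z_{0.05} + z_{0.20} = 1.645 + 0.842 = 2.486.
δ = d·√n ⇒ d = δ/√n = 2.486/√201 = 0.1754.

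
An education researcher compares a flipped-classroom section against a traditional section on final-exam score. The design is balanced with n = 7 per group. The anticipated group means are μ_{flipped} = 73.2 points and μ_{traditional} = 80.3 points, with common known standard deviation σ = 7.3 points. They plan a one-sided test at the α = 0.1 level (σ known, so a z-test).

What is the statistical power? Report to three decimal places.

Standardized effect: d = |μ_{flipped} − μ_{traditional}| / σ = |73.2 − 80.3| / 7.3 = 0.9726
Noncentrality parameter: δ = d·√(n/2) = 0.9726 × √(7/2) = 1.8196
Critical value for a one-sided test at α = 0.1: z_α = 1.282.
Power = Φ(δ − 1.282) = Φ(0.538) = 0.7047.

Power ≈ 0.705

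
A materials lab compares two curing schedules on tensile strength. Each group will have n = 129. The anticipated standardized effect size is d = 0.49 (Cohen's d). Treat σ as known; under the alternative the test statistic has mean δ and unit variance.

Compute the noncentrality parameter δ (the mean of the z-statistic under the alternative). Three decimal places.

δ ≈ 3.935

The noncentrality parameter scales effect size by the design's sample-size factor: δ = d·√(n/2) = 0.49 × √(129/2) = 3.9353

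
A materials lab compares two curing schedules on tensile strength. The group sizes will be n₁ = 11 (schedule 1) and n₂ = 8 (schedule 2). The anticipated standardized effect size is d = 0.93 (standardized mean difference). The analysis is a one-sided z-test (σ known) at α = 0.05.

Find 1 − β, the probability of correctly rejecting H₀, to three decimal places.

Power ≈ 0.639

Noncentrality parameter: δ = d / √(1/n₁ + 1/n₂) = 0.93 / √(1/11 + 1/8) = 2.0015
Critical value for a one-sided test at α = 0.05: z_α = 1.645.
Power = Φ(δ − 1.645) = Φ(0.357) = 0.6393.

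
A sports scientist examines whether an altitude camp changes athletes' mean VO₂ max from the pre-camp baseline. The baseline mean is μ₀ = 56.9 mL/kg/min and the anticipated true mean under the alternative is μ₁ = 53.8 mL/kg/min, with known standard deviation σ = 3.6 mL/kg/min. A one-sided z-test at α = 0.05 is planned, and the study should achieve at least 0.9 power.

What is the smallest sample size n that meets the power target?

n = 12

Standardized effect: d = |μ₁ − μ₀| / σ = |53.8 − 56.9| / 3.6 = 0.8611
Set Φ(δ − 1.645) = 0.9; then δ − 1.645 = Φ⁻¹(0.9) = 1.282, giving δ = 2.926.
δ = d·√n ⇒ n = (δ/d)² = (2.926 / 0.8611)² = 11.55.
Rounding up, n = 12.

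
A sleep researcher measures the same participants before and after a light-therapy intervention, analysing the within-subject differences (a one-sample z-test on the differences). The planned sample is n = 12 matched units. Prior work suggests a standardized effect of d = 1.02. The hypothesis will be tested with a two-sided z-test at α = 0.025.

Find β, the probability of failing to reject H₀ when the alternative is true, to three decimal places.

β ≈ 0.098

Noncentrality parameter: δ = d·√n = 1.02 × √12 = 3.5334
Critical value for a two-sided test at α = 0.025: z_{α/2} = 2.241.
Power = Φ(δ − 2.241) + Φ(−δ − 2.241) = Φ(1.292) + Φ(-5.775) = 0.9018 + 0.0000 = 0.9018.
Type II error: β = 1 − power = 1 − 0.9018 = 0.0982.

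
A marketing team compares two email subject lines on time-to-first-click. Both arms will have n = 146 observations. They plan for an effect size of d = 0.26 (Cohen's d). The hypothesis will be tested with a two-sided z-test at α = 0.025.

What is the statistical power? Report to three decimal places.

Power ≈ 0.492

Noncentrality parameter: δ = d·√(n/2) = 0.26 × √(146/2) = 2.2214
Two-sided α = 0.025 → critical value z_{0.0125} = 2.241.
Power = Φ(δ − 2.241) + Φ(−δ − 2.241) = Φ(-0.020) + Φ(-4.463) = 0.4920 + 0.0000 = 0.4920.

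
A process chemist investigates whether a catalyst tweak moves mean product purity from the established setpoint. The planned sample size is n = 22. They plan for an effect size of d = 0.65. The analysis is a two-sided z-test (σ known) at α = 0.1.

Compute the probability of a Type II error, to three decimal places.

β ≈ 0.080

Noncentrality parameter: λ = d·√n = 0.65 × √22 = 3.0488
Two-sided α = 0.1 → critical value z_{0.05} = 1.645.
Power = Φ(λ − 1.645) + Φ(−λ − 1.645) = Φ(1.404) + Φ(-4.694) = 0.9198 + 0.0000 = 0.9198.
Type II error: β = 1 − power = 1 − 0.9198 = 0.0802.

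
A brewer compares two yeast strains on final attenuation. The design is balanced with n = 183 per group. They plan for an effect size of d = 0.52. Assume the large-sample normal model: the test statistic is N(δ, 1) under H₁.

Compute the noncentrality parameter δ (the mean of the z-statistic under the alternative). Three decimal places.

δ ≈ 4.974

δ = d·√(n/2) = 0.52 × √(183/2) = 4.9741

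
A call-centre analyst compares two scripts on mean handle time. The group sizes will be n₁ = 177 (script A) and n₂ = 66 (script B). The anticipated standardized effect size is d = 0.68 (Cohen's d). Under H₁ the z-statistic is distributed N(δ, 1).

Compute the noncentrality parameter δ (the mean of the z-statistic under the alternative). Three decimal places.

δ ≈ 4.715

The noncentrality parameter scales effect size by the design's sample-size factor: δ = d / √(1/n₁ + 1/n₂) = 0.68 / √(1/177 + 1/66) = 4.7148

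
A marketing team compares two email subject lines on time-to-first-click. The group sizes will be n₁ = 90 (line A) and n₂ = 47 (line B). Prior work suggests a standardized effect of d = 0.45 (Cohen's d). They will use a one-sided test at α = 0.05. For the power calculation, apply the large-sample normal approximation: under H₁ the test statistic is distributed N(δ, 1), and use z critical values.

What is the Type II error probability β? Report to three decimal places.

β ≈ 0.196

Noncentrality parameter: δ = d / √(1/n₁ + 1/n₂) = 0.45 / √(1/90 + 1/47) = 2.5005
Critical value for a one-sided test at α = 0.05: z_α = 1.645.
Power = Φ(δ − 1.645) = Φ(0.856) = 0.8039.
Type II error: β = 1 − power = 1 − 0.8039 = 0.1961.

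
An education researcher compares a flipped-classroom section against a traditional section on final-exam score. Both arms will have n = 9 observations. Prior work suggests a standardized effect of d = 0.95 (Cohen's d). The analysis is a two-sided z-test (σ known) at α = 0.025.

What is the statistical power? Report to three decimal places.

Noncentrality parameter: λ = d·√(n/2) = 0.95 × √(9/2) = 2.0153
Critical value for a two-sided test at α = 0.025: z_{α/2} = 2.241.
Power = Φ(λ − 2.241) + Φ(−λ − 2.241) = Φ(-0.226) + Φ(-4.257) = 0.4105 + 0.0000 = 0.4106.

Power ≈ 0.411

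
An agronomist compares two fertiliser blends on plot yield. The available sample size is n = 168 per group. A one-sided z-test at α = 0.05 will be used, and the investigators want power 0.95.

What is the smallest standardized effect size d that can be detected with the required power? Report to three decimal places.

Required noncentrality: δ = z_{0.05} + z_{0.05} = 1.645 + 1.645 = 3.290.
δ = d·√(n/2) ⇒ d = δ/√(n/2) = 3.290/√(168/2) = 0.3589.

d ≈ 0.359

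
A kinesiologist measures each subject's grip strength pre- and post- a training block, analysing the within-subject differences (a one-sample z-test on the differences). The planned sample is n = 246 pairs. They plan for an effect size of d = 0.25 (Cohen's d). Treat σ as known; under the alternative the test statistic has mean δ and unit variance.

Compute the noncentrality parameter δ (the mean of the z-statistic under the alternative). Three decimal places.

δ ≈ 3.921

The noncentrality parameter scales effect size by the design's sample-size factor: δ = d·√n = 0.25 × √246 = 3.9211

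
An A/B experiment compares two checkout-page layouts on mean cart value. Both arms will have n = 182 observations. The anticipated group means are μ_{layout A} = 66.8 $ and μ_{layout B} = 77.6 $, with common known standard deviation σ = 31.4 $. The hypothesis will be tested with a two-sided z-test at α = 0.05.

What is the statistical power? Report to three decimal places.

Power ≈ 0.907

Standardized effect: d = |μ_{layout A} − μ_{layout B}| / σ = |66.8 − 77.6| / 31.4 = 0.3439
Noncentrality parameter: δ = d·√(n/2) = 0.3439 × √(182/2) = 3.2811
Two-sided α = 0.05 → critical value z_{0.025} = 1.960.
Power = Φ(δ − 1.960) + Φ(−δ − 1.960) = Φ(1.321) + Φ(-5.241) = 0.9068 + 0.0000 = 0.9068.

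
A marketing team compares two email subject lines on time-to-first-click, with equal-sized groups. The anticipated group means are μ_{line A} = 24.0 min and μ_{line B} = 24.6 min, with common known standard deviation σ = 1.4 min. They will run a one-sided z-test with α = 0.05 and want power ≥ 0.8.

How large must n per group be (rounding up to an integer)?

Standardized effect: d = |μ_{line A} − μ_{line B}| / σ = |24.0 − 24.6| / 1.4 = 0.4286
Set Φ(δ − 1.645) = 0.8; then δ − 1.645 = Φ⁻¹(0.8) = 0.842, giving δ = 2.486.
δ = d·√(n/2) ⇒ n = 2(δ/d)² = 2 × (2.486 / 0.4286)² = 67.32.
Rounding up, n = 68 per group.

n = 68 per group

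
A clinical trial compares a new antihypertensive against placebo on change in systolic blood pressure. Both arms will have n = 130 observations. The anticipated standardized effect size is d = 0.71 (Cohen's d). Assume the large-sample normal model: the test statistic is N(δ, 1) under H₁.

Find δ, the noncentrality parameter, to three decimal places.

The noncentrality parameter scales effect size by the design's sample-size factor: δ = d·√(n/2) = 0.71 × √(130/2) = 5.7242

δ ≈ 5.724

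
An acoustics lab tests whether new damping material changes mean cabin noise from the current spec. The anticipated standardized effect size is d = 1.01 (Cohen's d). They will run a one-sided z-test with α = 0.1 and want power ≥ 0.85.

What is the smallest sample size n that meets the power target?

n = 6

For power 0.85 need Φ(δ − z_{0.1}) = 0.85, so δ = z_{0.1} + z_{0.15} = 1.282 + 1.036 = 2.318.
δ = d·√n ⇒ n = (δ/d)² = (2.318 / 1.01)² = 5.27.
Round up to the next whole unit.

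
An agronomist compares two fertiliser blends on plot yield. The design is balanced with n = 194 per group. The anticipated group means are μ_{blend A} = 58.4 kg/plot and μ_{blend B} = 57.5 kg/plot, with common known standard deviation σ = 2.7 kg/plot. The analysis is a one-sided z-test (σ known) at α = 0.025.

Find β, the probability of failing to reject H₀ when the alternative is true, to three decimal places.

β ≈ 0.093

Standardized effect: d = |μ_{blend A} − μ_{blend B}| / σ = |58.4 − 57.5| / 2.7 = 0.3333
Noncentrality parameter: δ = d·√(n/2) = 0.3333 × √(194/2) = 3.2830
Critical value for a one-sided test at α = 0.025: z_α = 1.960.
Power = Φ(δ − 1.960) = Φ(1.323) = 0.9071.
Type II error: β = 1 − power = 1 − 0.9071 = 0.0929.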